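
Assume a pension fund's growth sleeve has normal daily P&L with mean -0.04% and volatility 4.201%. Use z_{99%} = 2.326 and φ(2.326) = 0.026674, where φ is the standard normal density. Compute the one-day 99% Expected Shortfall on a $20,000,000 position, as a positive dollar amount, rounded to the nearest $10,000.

Tail multiplier: φ(z)/(1−α) = 0.026674 / 0.01 = 2.667.
ES = −(-0.04%) + 4.201% × 2.667 = 11.244%.
On $20,000,000: 0.11244 × $20,000,000 = $2,248,800.

$2,250,000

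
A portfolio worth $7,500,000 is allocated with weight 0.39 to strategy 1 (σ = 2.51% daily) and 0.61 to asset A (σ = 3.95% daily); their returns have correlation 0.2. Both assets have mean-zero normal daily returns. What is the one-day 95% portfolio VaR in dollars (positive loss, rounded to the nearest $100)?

σ_p² = 0.39²·2.51² + 0.61²·3.95² + 2·0.2·0.39·0.61·2.51·3.95 = 7.7074 (%²).
σ_p = √7.7074 = 2.776%.
At 95%, z = 1.645.
VaR = 1.645 × 2.776% = 4.567%; on $7,500,000 that is $342,525.

$342,500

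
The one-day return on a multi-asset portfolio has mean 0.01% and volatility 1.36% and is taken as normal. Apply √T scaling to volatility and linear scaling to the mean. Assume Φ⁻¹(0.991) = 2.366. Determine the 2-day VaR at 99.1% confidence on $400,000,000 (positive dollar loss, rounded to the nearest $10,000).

σ_{2d} = 1.36% × √2 = 1.923%; μ_{2d} = 2 × 0.01% = 0.020%.
VaR = −(0.020%) + 2.366 × 1.923% = 4.530%.
On $400,000,000: 0.04530 × $400,000,000 = $18,120,000.

$18,120,000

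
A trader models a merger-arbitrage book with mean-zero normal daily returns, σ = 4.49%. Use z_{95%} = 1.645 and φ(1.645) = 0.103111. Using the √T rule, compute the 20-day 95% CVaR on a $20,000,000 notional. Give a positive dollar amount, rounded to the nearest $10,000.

σ_{20d} = 4.49% × √20 = 20.080%.
ES multiplier = φ(z)/(1−α) = 0.103111/0.05 = 2.062.
ES = 20.080% × 2.062 = 41.405%; on $20,000,000: $8,281,000.

$8,280,000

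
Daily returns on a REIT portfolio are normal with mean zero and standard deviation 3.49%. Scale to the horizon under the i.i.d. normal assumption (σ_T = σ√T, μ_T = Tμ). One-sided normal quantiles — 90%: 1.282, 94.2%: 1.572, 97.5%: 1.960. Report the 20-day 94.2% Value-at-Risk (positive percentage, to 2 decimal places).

24.54%

σ_{20d} = 3.49% × √20 = 15.608%.
VaR = 1.572 × 15.608% = 24.536%.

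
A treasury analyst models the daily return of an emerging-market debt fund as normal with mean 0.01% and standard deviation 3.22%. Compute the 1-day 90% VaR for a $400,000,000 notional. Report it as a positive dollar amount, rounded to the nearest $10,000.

At 90% one-sided, z = 1.282.
VaR = −μ + z·σ = −(0.01%) + 1.282 × 3.22% = 4.118%.
On $400,000,000: 0.04118 × $400,000,000 = $16,472,000.

$16,470,000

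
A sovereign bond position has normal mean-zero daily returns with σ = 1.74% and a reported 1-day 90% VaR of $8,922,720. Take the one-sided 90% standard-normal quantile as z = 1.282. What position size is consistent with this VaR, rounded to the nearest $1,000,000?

VaR as a fraction of value: z·σ = 1.282 × 1.74% = 2.23068%.
Position = $8,922,720 / 0.0223068 = $400,000,000.

$400,000,000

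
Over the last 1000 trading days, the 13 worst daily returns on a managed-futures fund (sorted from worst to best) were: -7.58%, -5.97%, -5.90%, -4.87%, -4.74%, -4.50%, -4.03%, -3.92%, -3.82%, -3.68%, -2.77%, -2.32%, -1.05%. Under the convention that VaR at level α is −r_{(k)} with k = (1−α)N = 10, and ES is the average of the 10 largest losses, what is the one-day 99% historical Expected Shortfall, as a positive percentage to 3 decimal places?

4.901%

The 10 worst returns sum to -49.01%.
ES = −(-49.01%) / 10 = 4.901%.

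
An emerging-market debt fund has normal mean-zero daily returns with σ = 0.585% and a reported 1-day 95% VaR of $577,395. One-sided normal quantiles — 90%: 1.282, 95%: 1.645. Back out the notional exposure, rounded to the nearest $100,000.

$60,000,000

VaR as a fraction of value: z·σ = 1.645 × 0.585% = 0.962325%.
Position = $577,395 / 0.00962325 = $60,000,000.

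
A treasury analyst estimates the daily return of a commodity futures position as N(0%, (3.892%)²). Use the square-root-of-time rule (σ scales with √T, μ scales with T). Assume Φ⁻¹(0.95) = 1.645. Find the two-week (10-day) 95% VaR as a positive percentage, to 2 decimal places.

20.25%

σ_{10d} = 3.892% × √10 = 12.308%.
VaR = 1.645 × 12.308% = 20.247%.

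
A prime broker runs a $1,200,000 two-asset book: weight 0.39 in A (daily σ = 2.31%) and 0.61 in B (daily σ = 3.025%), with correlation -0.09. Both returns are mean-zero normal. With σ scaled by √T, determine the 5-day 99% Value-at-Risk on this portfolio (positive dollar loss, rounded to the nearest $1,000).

$124,000

σ_p = √(0.39²·2.31² + 0.61²·3.025² + 2·-0.09·0.39·0.61·2.31·3.025) = 1.979%.
σ_{5d} = 1.979% × √5 = 4.425%.
z(99%) = 2.326.
VaR = 2.326 × 4.425% = 10.293%; on $1,200,000 that is $123,516.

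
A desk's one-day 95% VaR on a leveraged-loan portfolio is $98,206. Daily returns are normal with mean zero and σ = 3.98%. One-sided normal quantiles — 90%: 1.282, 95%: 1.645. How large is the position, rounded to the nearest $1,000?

$1,500,000

VaR as a fraction of value: z·σ = 1.645 × 3.98% = 6.5471%.
Position = $98,206 / 0.065471 = $1,499,992.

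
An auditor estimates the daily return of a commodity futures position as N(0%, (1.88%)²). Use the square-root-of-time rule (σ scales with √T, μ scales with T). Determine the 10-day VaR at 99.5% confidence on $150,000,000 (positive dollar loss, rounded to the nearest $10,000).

$22,970,000

At 99.5%, z = 2.576.
σ_{10d} = 1.88% × √10 = 5.945%.
VaR = 2.576 × 5.945% = 15.314%.
On $150,000,000: 0.15314 × $150,000,000 = $22,971,000.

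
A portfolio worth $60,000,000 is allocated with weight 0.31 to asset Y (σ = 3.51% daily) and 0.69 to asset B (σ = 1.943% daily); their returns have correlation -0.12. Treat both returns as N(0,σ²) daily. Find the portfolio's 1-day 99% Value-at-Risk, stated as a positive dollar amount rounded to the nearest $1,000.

σ_p² = 0.31²·3.51² + 0.69²·1.943² + 2·-0.12·0.31·0.69·3.51·1.943 = 2.6312 (%²).
σ_p = √2.6312 = 1.622%.
At 99%, z = 2.326.
VaR = 2.326 × 1.622% = 3.773%; on $60,000,000 that is $2,263,800.

$2,264,000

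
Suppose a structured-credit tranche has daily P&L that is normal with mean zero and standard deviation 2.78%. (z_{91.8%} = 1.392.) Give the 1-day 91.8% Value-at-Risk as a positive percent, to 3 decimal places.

VaR = z·σ = 1.392 × 2.78% = 3.870%.

3.870%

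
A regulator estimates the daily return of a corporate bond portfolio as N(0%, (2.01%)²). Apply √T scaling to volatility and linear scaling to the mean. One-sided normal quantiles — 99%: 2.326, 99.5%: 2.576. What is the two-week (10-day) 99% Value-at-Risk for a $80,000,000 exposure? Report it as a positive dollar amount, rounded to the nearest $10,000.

$11,830,000

σ_{10d} = 2.01% × √10 = 6.356%.
VaR = 2.326 × 6.356% = 14.784%.
On $80,000,000: 0.14784 × $80,000,000 = $11,827,200.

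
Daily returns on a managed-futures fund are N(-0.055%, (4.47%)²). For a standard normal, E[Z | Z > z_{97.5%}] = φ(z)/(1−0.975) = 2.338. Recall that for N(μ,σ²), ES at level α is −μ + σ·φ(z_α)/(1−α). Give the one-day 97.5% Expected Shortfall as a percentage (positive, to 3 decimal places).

10.506%

ES = −(-0.055%) + 4.47% × 2.338 = 10.506%.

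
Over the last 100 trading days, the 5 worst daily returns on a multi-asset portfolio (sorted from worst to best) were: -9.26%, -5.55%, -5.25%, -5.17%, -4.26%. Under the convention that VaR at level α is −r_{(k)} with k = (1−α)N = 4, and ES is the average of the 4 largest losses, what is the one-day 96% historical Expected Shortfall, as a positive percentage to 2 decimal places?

6.31%

The 4 worst returns sum to -25.23%.
ES = −(-25.23%) / 4 = 6.3075% ≈ 6.31%.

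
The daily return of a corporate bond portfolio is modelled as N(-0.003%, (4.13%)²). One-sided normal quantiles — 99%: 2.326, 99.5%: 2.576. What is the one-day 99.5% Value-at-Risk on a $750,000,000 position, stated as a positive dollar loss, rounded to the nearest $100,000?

VaR = −μ + z·σ = −(-0.003%) + 2.576 × 4.13% = 10.642%.
On $750,000,000: 0.10642 × $750,000,000 = $79,815,000.

$79,800,000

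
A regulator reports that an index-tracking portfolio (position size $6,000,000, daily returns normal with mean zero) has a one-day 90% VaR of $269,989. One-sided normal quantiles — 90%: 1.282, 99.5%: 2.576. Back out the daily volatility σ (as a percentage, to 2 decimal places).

3.51%

VaR as a fraction: $269,989 / $6,000,000 = 4.500%.
σ = VaR / z = 4.500% / 1.282 = 3.510%.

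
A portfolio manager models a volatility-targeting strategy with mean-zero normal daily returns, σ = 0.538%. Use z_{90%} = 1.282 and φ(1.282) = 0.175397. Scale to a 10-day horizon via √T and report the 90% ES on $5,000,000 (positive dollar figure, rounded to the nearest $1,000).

σ_{10d} = 0.538% × √10 = 1.701%.
ES multiplier = φ(z)/(1−α) = 0.175397/0.1 = 1.754.
ES = 1.701% × 1.754 = 2.984%; on $5,000,000: $149,200.

$149,000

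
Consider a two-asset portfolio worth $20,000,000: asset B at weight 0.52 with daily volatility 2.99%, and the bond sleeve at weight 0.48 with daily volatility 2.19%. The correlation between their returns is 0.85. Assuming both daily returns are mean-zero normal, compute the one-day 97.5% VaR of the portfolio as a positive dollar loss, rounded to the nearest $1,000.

σ_p² = 0.52²·2.99² + 0.48²·2.19² + 2·0.85·0.52·0.48·2.99·2.19 = 6.3009 (%²).
σ_p = √6.3009 = 2.510%.
At 97.5%, z = 1.960.
VaR = 1.960 × 2.510% = 4.920%; on $20,000,000 that is $984,000.

$984,000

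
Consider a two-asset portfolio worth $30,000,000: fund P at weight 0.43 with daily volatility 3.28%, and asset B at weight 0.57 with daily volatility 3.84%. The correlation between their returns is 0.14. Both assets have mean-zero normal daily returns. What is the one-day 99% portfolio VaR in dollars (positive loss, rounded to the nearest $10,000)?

$1,930,000

σ_p² = 0.43²·3.28² + 0.57²·3.84² + 2·0.14·0.43·0.57·3.28·3.84 = 7.6445 (%²).
σ_p = √7.6445 = 2.765%.
At 99%, z = 2.326.
VaR = 2.326 × 2.765% = 6.431%; on $30,000,000 that is $1,929,300.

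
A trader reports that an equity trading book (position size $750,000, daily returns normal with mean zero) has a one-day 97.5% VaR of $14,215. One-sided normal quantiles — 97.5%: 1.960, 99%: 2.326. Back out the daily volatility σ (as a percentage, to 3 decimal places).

0.967%

VaR as a fraction: $14,215 / $750,000 = 1.895%.
σ = VaR / z = 1.895% / 1.960 = 0.967%.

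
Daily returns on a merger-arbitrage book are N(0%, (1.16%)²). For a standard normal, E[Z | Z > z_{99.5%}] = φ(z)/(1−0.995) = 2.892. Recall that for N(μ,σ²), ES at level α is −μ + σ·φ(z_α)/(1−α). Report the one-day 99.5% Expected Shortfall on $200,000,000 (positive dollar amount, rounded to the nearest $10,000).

$6,710,000

ES = 1.16% × 2.892 = 3.355%.
On $200,000,000: 0.03355 × $200,000,000 = $6,710,000.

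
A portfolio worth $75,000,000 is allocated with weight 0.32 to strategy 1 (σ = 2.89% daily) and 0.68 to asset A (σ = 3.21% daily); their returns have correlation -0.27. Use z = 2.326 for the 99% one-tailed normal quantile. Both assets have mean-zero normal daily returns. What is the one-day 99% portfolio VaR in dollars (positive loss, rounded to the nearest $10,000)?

σ_p² = 0.32²·2.89² + 0.68²·3.21² + 2·-0.27·0.32·0.68·2.89·3.21 = 4.5298 (%²).
σ_p = √4.5298 = 2.128%.
VaR = 2.326 × 2.128% = 4.950%; on $75,000,000 that is $3,712,500.

$3,710,000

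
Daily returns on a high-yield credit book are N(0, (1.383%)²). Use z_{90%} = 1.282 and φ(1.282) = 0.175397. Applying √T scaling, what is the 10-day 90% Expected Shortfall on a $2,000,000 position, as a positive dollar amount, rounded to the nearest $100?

σ_{10d} = 1.383% × √10 = 4.373%.
ES multiplier = φ(z)/(1−α) = 0.175397/0.1 = 1.754.
ES = 4.373% × 1.754 = 7.670%; on $2,000,000: $153,400.

$153,400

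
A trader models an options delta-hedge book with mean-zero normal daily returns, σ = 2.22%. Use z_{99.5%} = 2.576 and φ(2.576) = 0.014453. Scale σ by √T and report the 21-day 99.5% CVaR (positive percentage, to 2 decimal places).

σ_{21d} = 2.22% × √21 = 10.173%.
ES multiplier = φ(z)/(1−α) = 0.014453/0.005 = 2.891.
ES = 10.173% × 2.891 = 29.410%.

29.41%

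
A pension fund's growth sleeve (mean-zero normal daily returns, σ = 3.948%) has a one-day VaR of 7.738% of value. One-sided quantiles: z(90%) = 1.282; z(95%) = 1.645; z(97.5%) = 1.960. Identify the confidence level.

97.5%

Implied z = VaR/σ = 7.738 / 3.948 = 1.960.
This matches z(97.5%) = 1.960.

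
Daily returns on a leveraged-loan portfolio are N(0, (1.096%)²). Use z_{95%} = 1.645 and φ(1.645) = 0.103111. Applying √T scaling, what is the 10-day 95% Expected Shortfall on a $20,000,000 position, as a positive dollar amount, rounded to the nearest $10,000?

σ_{10d} = 1.096% × √10 = 3.466%.
ES multiplier = φ(z)/(1−α) = 0.103111/0.05 = 2.062.
ES = 3.466% × 2.062 = 7.147%; on $20,000,000: $1,429,400.

$1,430,000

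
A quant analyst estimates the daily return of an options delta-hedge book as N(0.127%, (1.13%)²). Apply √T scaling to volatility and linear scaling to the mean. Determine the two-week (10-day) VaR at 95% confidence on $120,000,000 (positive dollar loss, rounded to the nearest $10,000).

At 95%, z = 1.645.
σ_{10d} = 1.13% × √10 = 3.573%; μ_{10d} = 10 × 0.127% = 1.270%.
VaR = −(1.270%) + 1.645 × 3.573% = 4.608%.
On $120,000,000: 0.04608 × $120,000,000 = $5,529,600.

$5,530,000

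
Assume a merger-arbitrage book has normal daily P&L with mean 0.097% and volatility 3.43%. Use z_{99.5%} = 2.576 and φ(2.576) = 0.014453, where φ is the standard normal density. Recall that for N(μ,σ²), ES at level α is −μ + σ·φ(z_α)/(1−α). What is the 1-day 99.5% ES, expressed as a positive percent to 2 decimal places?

9.82%

Tail multiplier: φ(z)/(1−α) = 0.014453 / 0.005 = 2.891.
ES = −(0.097%) + 3.43% × 2.891 = 9.819%.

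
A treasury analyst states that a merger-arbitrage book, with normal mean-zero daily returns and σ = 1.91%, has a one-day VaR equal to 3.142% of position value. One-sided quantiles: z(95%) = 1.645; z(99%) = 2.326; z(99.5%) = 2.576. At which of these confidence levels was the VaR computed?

95%

Implied z = VaR/σ = 3.142 / 1.91 = 1.645.
This matches z(95%) = 1.645.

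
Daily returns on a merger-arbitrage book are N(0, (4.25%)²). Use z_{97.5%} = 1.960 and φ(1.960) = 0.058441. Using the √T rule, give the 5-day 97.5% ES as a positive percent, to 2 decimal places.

σ_{5d} = 4.25% × √5 = 9.503%.
ES multiplier = φ(z)/(1−α) = 0.058441/0.025 = 2.338.
ES = 9.503% × 2.338 = 22.218%.

22.22%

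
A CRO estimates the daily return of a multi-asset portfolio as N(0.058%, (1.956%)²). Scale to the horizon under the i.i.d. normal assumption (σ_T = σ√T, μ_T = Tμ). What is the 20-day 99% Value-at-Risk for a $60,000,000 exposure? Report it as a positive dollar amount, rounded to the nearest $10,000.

At 99%, z = 2.326.
σ_{20d} = 1.956% × √20 = 8.747%; μ_{20d} = 20 × 0.058% = 1.160%.
VaR = −(1.160%) + 2.326 × 8.747% = 19.186%.
On $60,000,000: 0.19186 × $60,000,000 = $11,511,600.

$11,510,000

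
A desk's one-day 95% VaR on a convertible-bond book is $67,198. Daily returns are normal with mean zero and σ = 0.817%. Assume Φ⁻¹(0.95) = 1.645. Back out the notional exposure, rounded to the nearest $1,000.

$5,000,000

VaR as a fraction of value: z·σ = 1.645 × 0.817% = 1.34397%.
Position = $67,198 / 0.0134396 = $4,999,981.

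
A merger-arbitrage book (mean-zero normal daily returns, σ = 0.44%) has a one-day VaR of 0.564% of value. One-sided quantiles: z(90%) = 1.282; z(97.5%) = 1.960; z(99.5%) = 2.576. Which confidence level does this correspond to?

90%

Implied z = VaR/σ = 0.564 / 0.44 = 1.282.
This matches z(90%) = 1.282.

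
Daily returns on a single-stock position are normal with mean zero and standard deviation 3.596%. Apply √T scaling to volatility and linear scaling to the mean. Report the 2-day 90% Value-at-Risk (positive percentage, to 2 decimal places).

6.52%

At 90%, z = 1.282.
σ_{2d} = 3.596% × √2 = 5.086%.
VaR = 1.282 × 5.086% = 6.520%.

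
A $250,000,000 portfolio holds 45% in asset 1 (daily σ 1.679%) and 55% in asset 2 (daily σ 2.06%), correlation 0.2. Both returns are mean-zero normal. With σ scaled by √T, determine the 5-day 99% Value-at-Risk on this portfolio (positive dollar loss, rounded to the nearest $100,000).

σ_p = √(0.45²·1.679² + 0.55²·2.06² + 2·0.2·0.45·0.55·1.679·2.06) = 1.482%.
σ_{5d} = 1.482% × √5 = 3.314%.
z(99%) = 2.326.
VaR = 2.326 × 3.314% = 7.708%; on $250,000,000 that is $19,270,000.

$19,300,000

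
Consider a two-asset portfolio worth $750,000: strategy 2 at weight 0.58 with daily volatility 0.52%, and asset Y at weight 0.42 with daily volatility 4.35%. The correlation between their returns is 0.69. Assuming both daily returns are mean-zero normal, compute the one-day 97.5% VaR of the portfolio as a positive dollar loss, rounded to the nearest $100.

$30,100

σ_p² = 0.58²·0.52² + 0.42²·4.35² + 2·0.69·0.58·0.42·0.52·4.35 = 4.1893 (%²).
σ_p = √4.1893 = 2.047%.
At 97.5%, z = 1.960.
VaR = 1.960 × 2.047% = 4.012%; on $750,000 that is $30,090.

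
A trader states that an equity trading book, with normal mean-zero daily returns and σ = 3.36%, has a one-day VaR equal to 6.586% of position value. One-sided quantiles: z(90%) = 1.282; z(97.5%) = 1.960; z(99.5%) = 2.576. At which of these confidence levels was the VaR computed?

Implied z = VaR/σ = 6.586 / 3.36 = 1.960.
This matches z(97.5%) = 1.960.

97.5%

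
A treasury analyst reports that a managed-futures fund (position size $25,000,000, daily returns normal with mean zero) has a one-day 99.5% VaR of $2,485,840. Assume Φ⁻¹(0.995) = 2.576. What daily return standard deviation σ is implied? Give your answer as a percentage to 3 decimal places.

3.860%

VaR as a fraction: $2,485,840 / $25,000,000 = 9.943%.
σ = VaR / z = 9.943% / 2.576 = 3.860%.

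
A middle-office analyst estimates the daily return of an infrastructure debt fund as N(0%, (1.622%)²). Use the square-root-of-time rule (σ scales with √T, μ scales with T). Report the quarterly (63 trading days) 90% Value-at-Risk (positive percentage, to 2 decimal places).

16.50%

At 90%, z = 1.282.
σ_{63d} = 1.622% × √63 = 12.874%.
VaR = 1.282 × 12.874% = 16.504%.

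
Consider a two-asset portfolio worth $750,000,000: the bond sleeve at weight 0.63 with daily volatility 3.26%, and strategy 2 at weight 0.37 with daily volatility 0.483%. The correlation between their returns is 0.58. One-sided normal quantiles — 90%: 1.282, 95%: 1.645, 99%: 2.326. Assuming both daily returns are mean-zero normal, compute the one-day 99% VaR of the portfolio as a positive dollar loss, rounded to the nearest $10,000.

σ_p² = 0.63²·3.26² + 0.37²·0.483² + 2·0.58·0.63·0.37·3.26·0.483 = 4.6758 (%²).
σ_p = √4.6758 = 2.162%.
VaR = 2.326 × 2.162% = 5.029%; on $750,000,000 that is $37,717,500.

$37,720,000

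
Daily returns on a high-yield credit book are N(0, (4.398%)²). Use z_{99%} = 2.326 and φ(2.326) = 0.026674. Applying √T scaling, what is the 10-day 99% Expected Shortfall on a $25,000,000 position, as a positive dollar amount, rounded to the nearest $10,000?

$9,270,000

σ_{10d} = 4.398% × √10 = 13.908%.
ES multiplier = φ(z)/(1−α) = 0.026674/0.01 = 2.667.
ES = 13.908% × 2.667 = 37.093%; on $25,000,000: $9,273,250.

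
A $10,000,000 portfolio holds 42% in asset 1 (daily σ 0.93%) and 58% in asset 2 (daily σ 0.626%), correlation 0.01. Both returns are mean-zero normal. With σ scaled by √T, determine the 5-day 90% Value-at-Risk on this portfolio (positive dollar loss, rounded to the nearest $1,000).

$154,000

σ_p = √(0.42²·0.93² + 0.58²·0.626² + 2·0.01·0.42·0.58·0.93·0.626) = 0.536%.
σ_{5d} = 0.536% × √5 = 1.199%.
z(90%) = 1.282.
VaR = 1.282 × 1.199% = 1.537%; on $10,000,000 that is $153,700.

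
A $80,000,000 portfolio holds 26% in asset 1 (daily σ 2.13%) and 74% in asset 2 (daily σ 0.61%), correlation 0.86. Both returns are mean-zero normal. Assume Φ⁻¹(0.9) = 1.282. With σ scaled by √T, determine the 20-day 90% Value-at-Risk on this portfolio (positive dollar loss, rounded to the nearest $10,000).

$4,450,000

σ_p = √(0.26²·2.13² + 0.74²·0.61² + 2·0.86·0.26·0.74·2.13·0.61) = 0.970%.
σ_{20d} = 0.970% × √20 = 4.338%.
VaR = 1.282 × 4.338% = 5.561%; on $80,000,000 that is $4,448,800.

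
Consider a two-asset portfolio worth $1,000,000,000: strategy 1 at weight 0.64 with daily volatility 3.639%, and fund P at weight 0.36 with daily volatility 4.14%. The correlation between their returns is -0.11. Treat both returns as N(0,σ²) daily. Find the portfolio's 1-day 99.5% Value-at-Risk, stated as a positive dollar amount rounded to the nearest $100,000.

$67,600,000

σ_p² = 0.64²·3.639² + 0.36²·4.14² + 2·-0.11·0.64·0.36·3.639·4.14 = 6.8817 (%²).
σ_p = √6.8817 = 2.623%.
At 99.5%, z = 2.576.
VaR = 2.576 × 2.623% = 6.757%; on $1,000,000,000 that is $67,570,000.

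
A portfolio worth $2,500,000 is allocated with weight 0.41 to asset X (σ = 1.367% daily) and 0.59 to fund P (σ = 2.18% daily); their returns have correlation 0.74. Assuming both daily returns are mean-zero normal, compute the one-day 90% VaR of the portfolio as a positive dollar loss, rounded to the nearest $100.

σ_p² = 0.41²·1.367² + 0.59²·2.18² + 2·0.74·0.41·0.59·1.367·2.18 = 3.0353 (%²).
σ_p = √3.0353 = 1.742%.
At 90%, z = 1.282.
VaR = 1.282 × 1.742% = 2.233%; on $2,500,000 that is $55,825.

$55,800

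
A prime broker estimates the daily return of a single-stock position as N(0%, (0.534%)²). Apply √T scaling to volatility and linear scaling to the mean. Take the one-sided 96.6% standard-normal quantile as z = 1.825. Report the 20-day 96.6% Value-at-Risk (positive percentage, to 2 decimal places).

4.36%

σ_{20d} = 0.534% × √20 = 2.388%.
VaR = 1.825 × 2.388% = 4.358%.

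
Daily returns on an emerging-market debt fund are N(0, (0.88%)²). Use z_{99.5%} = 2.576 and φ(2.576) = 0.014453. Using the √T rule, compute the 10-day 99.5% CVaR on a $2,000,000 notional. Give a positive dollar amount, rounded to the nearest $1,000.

σ_{10d} = 0.88% × √10 = 2.783%.
ES multiplier = φ(z)/(1−α) = 0.014453/0.005 = 2.891.
ES = 2.783% × 2.891 = 8.046%; on $2,000,000: $160,920.

$161,000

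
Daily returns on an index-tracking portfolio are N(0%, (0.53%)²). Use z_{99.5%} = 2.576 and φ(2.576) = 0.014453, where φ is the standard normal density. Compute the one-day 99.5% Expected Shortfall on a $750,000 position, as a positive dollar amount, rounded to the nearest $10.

Tail multiplier: φ(z)/(1−α) = 0.014453 / 0.005 = 2.891.
ES = 0.53% × 2.891 = 1.532%.
On $750,000: 0.01532 × $750,000 = $11,490.

$11,490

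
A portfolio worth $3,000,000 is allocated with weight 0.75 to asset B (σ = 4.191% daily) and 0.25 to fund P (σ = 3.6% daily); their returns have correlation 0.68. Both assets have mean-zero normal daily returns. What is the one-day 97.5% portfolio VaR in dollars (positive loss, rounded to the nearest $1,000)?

$224,000

σ_p² = 0.75²·4.191² + 0.25²·3.6² + 2·0.68·0.75·0.25·4.191·3.6 = 14.5374 (%²).
σ_p = √14.5374 = 3.813%.
At 97.5%, z = 1.960.
VaR = 1.960 × 3.813% = 7.473%; on $3,000,000 that is $224,190.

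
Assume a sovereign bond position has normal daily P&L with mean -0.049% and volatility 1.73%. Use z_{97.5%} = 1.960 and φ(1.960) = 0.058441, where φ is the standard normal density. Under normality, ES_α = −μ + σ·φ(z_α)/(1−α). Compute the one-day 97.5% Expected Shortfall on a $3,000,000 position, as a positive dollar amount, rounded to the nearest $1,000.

$123,000

Tail multiplier: φ(z)/(1−α) = 0.058441 / 0.025 = 2.338.
ES = −(-0.049%) + 1.73% × 2.338 = 4.094%.
On $3,000,000: 0.04094 × $3,000,000 = $122,820.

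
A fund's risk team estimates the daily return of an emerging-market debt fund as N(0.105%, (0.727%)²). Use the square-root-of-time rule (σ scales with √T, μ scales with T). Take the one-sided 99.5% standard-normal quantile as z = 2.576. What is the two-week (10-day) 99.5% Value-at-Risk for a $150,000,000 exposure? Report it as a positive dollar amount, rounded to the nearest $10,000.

$7,310,000

σ_{10d} = 0.727% × √10 = 2.299%; μ_{10d} = 10 × 0.105% = 1.050%.
VaR = −(1.050%) + 2.576 × 2.299% = 4.872%.
On $150,000,000: 0.04872 × $150,000,000 = $7,308,000.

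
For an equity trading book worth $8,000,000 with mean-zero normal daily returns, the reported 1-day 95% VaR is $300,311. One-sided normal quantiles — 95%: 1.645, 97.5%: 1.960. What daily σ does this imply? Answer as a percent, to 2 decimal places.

VaR as a fraction: $300,311 / $8,000,000 = 3.754%.
σ = VaR / z = 3.754% / 1.645 = 2.282%.

2.28%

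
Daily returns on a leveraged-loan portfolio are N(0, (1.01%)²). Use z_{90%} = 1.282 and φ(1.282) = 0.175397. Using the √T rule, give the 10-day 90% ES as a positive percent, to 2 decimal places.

σ_{10d} = 1.01% × √10 = 3.194%.
ES multiplier = φ(z)/(1−α) = 0.175397/0.1 = 1.754.
ES = 3.194% × 1.754 = 5.602%.

5.60%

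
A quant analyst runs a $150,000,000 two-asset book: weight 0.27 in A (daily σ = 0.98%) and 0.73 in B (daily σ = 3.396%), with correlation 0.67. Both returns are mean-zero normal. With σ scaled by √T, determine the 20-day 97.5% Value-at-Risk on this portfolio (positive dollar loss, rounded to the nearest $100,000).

σ_p = √(0.27²·0.98² + 0.73²·3.396² + 2·0.67·0.27·0.73·0.98·3.396) = 2.664%.
σ_{20d} = 2.664% × √20 = 11.914%.
z(97.5%) = 1.960.
VaR = 1.960 × 11.914% = 23.351%; on $150,000,000 that is $35,026,500.

$35,000,000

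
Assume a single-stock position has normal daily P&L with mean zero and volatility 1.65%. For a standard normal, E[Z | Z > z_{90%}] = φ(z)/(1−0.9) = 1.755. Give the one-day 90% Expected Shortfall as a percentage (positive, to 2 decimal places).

ES = 1.65% × 1.755 = 2.896%.

2.90%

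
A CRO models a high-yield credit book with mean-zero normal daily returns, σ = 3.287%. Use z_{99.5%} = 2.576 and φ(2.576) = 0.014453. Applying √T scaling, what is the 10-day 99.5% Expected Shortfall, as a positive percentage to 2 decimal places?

30.05%

σ_{10d} = 3.287% × √10 = 10.394%.
ES multiplier = φ(z)/(1−α) = 0.014453/0.005 = 2.891.
ES = 10.394% × 2.891 = 30.049%.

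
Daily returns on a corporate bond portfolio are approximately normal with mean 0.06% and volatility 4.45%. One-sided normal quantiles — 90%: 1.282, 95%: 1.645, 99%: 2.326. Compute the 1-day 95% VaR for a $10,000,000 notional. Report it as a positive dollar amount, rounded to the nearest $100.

VaR = −μ + z·σ = −(0.06%) + 1.645 × 4.45% = 7.260%.
On $10,000,000: 0.07260 × $10,000,000 = $726,000.

$726,000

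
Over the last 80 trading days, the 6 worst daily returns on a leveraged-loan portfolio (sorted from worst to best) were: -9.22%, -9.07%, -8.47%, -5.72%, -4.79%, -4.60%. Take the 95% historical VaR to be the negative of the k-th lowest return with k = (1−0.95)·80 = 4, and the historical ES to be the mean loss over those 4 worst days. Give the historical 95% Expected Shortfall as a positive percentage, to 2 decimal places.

The 4 worst returns sum to -32.48%.
ES = −(-32.48%) / 4 = 8.12%.

8.12%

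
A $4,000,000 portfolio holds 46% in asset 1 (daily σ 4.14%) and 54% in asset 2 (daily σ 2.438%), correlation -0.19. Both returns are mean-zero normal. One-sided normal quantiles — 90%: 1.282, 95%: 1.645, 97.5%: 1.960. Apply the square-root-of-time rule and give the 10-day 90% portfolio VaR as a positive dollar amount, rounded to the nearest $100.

$340,400

σ_p = √(0.46²·4.14² + 0.54²·2.438² + 2·-0.19·0.46·0.54·4.14·2.438) = 2.099%.
σ_{10d} = 2.099% × √10 = 6.638%.
VaR = 1.282 × 6.638% = 8.510%; on $4,000,000 that is $340,400.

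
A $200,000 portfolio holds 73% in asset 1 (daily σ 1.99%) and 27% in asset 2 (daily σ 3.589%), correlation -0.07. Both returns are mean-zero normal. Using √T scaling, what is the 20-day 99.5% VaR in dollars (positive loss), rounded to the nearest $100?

σ_p = √(0.73²·1.99² + 0.27²·3.589² + 2·-0.07·0.73·0.27·1.99·3.589) = 1.689%.
σ_{20d} = 1.689% × √20 = 7.553%.
z(99.5%) = 2.576.
VaR = 2.576 × 7.553% = 19.457%; on $200,000 that is $38,914.

$38,900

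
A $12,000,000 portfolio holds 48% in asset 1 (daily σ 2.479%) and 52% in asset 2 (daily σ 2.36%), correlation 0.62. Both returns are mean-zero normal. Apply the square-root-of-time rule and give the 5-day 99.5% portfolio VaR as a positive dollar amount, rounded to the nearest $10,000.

σ_p = √(0.48²·2.479² + 0.52²·2.36² + 2·0.62·0.48·0.52·2.479·2.36) = 2.175%.
σ_{5d} = 2.175% × √5 = 4.863%.
z(99.5%) = 2.576.
VaR = 2.576 × 4.863% = 12.527%; on $12,000,000 that is $1,503,240.

$1,500,000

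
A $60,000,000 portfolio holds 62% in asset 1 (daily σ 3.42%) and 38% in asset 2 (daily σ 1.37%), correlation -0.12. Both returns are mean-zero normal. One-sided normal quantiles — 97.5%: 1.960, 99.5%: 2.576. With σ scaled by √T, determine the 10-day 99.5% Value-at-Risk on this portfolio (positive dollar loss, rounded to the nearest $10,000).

σ_p = √(0.62²·3.42² + 0.38²·1.37² + 2·-0.12·0.62·0.38·3.42·1.37) = 2.122%.
σ_{10d} = 2.122% × √10 = 6.710%.
VaR = 2.576 × 6.710% = 17.285%; on $60,000,000 that is $10,371,000.

$10,370,000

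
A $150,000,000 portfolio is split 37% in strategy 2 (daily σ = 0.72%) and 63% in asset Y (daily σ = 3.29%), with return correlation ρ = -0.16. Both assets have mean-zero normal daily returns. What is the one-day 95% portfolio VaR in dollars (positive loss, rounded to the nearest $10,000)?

$5,050,000

σ_p² = 0.37²·0.72² + 0.63²·3.29² + 2·-0.16·0.37·0.63·0.72·3.29 = 4.1904 (%²).
σ_p = √4.1904 = 2.047%.
At 95%, z = 1.645.
VaR = 1.645 × 2.047% = 3.367%; on $150,000,000 that is $5,050,500.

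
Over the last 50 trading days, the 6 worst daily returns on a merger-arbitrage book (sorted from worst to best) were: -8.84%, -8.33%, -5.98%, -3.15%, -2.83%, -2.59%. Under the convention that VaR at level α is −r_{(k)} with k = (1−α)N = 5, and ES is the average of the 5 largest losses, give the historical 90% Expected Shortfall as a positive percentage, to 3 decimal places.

5.826%

The 5 worst returns sum to -29.13%.
ES = −(-29.13%) / 5 = 5.826%.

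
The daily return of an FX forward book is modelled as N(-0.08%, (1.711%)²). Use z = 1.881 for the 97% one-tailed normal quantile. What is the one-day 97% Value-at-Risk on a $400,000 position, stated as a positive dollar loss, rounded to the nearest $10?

VaR = −μ + z·σ = −(-0.08%) + 1.881 × 1.711% = 3.298%.
On $400,000: 0.03298 × $400,000 = $13,192.

$13,190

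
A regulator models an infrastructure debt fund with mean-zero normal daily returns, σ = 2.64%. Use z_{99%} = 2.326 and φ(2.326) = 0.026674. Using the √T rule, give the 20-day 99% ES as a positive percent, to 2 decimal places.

σ_{20d} = 2.64% × √20 = 11.806%.
ES multiplier = φ(z)/(1−α) = 0.026674/0.01 = 2.667.
ES = 11.806% × 2.667 = 31.487%.

31.49%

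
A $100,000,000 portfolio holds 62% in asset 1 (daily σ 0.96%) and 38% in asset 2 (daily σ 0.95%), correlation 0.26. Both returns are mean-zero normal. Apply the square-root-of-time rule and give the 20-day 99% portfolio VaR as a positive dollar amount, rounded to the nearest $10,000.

σ_p = √(0.62²·0.96² + 0.38²·0.95² + 2·0.26·0.62·0.38·0.96·0.95) = 0.772%.
σ_{20d} = 0.772% × √20 = 3.452%.
z(99%) = 2.326.
VaR = 2.326 × 3.452% = 8.029%; on $100,000,000 that is $8,029,000.

$8,030,000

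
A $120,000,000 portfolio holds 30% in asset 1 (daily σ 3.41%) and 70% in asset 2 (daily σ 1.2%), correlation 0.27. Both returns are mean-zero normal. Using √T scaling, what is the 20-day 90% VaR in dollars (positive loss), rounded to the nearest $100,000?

σ_p = √(0.3²·3.41² + 0.7²·1.2² + 2·0.27·0.3·0.7·3.41·1.2) = 1.489%.
σ_{20d} = 1.489% × √20 = 6.659%.
z(90%) = 1.282.
VaR = 1.282 × 6.659% = 8.537%; on $120,000,000 that is $10,244,400.

$10,200,000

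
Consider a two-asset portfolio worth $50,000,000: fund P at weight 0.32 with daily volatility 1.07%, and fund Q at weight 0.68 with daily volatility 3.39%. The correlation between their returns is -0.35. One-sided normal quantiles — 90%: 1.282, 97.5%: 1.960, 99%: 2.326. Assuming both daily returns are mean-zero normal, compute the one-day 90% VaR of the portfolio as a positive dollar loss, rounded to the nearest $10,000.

$1,420,000

σ_p² = 0.32²·1.07² + 0.68²·3.39² + 2·-0.35·0.32·0.68·1.07·3.39 = 4.8787 (%²).
σ_p = √4.8787 = 2.209%.
VaR = 1.282 × 2.209% = 2.832%; on $50,000,000 that is $1,416,000.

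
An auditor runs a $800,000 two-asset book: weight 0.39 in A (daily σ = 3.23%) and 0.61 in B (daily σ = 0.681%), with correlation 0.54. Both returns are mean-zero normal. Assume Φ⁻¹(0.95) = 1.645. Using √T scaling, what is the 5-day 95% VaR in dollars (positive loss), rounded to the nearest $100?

σ_p = √(0.39²·3.23² + 0.61²·0.681² + 2·0.54·0.39·0.61·3.23·0.681) = 1.525%.
σ_{5d} = 1.525% × √5 = 3.410%.
VaR = 1.645 × 3.410% = 5.609%; on $800,000 that is $44,872.

$44,900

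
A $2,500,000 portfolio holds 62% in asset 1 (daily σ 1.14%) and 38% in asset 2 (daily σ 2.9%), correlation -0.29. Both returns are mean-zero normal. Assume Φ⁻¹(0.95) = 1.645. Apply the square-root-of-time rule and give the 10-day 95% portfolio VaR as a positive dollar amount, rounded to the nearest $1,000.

σ_p = √(0.62²·1.14² + 0.38²·2.9² + 2·-0.29·0.62·0.38·1.14·2.9) = 1.123%.
σ_{10d} = 1.123% × √10 = 3.551%.
VaR = 1.645 × 3.551% = 5.841%; on $2,500,000 that is $146,025.

$146,000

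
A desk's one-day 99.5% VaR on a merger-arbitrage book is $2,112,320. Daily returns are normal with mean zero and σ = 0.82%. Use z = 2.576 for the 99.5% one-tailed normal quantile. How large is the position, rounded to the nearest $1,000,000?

VaR as a fraction of value: z·σ = 2.576 × 0.82% = 2.11232%.
Position = $2,112,320 / 0.0211232 = $100,000,000.

$100,000,000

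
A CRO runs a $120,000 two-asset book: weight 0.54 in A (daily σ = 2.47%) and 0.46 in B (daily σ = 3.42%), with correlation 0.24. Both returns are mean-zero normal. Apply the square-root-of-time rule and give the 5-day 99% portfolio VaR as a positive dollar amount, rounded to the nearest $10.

$14,320

σ_p = √(0.54²·2.47² + 0.46²·3.42² + 2·0.24·0.54·0.46·2.47·3.42) = 2.294%.
σ_{5d} = 2.294% × √5 = 5.130%.
z(99%) = 2.326.
VaR = 2.326 × 5.130% = 11.932%; on $120,000 that is $14,318.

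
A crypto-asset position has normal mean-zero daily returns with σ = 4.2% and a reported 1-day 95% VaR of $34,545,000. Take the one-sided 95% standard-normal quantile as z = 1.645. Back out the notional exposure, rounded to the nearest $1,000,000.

$500,000,000

VaR as a fraction of value: z·σ = 1.645 × 4.2% = 6.909%.
Position = $34,545,000 / 0.06909 = $500,000,000.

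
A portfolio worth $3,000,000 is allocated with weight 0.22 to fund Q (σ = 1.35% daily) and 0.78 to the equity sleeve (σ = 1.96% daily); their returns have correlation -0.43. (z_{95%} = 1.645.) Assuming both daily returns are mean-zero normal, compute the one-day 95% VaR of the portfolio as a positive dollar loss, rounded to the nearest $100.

σ_p² = 0.22²·1.35² + 0.78²·1.96² + 2·-0.43·0.22·0.78·1.35·1.96 = 2.0350 (%²).
σ_p = √2.0350 = 1.427%.
VaR = 1.645 × 1.427% = 2.347%; on $3,000,000 that is $70,410.

$70,400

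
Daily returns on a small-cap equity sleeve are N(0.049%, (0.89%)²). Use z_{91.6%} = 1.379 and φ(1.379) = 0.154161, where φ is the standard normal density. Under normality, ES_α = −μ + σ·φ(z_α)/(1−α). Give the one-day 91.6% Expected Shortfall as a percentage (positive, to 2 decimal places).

1.58%

Tail multiplier: φ(z)/(1−α) = 0.154161 / 0.084 = 1.835.
ES = −(0.049%) + 0.89% × 1.835 = 1.584%.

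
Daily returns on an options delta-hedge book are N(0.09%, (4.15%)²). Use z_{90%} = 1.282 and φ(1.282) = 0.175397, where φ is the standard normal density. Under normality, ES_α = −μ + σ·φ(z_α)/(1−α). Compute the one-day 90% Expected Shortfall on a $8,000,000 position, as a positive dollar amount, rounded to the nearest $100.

$575,100

Tail multiplier: φ(z)/(1−α) = 0.175397 / 0.1 = 1.754.
ES = −(0.09%) + 4.15% × 1.754 = 7.189%.
On $8,000,000: 0.07189 × $8,000,000 = $575,120.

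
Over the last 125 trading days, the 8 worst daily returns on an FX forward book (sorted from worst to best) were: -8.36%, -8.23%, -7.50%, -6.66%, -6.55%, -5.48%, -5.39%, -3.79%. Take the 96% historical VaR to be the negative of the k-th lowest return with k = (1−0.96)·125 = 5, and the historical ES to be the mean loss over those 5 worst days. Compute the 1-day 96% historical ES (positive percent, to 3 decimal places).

The 5 worst returns sum to -37.30%.
ES = −(-37.30%) / 5 = 7.46% ≈ 7.460%.

7.460%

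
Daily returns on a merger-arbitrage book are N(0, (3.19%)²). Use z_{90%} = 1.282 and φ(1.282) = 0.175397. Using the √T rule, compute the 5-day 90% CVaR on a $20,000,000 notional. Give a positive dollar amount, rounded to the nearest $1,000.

$2,502,000

σ_{5d} = 3.19% × √5 = 7.133%.
ES multiplier = φ(z)/(1−α) = 0.175397/0.1 = 1.754.
ES = 7.133% × 1.754 = 12.511%; on $20,000,000: $2,502,200.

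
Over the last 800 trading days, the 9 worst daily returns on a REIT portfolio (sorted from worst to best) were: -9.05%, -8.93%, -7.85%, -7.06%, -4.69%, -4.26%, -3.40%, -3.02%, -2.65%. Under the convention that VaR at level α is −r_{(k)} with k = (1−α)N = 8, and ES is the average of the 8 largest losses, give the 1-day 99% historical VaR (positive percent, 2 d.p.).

3.02%

k = 8; the 8th lowest return is -3.02%, so VaR = 3.02%.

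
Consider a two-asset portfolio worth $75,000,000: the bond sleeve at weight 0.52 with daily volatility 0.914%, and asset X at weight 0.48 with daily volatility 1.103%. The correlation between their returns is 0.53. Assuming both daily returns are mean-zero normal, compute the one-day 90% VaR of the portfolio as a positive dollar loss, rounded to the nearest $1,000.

σ_p² = 0.52²·0.914² + 0.48²·1.103² + 2·0.53·0.52·0.48·0.914·1.103 = 0.7729 (%²).
σ_p = √0.7729 = 0.879%.
At 90%, z = 1.282.
VaR = 1.282 × 0.879% = 1.127%; on $75,000,000 that is $845,250.

$845,000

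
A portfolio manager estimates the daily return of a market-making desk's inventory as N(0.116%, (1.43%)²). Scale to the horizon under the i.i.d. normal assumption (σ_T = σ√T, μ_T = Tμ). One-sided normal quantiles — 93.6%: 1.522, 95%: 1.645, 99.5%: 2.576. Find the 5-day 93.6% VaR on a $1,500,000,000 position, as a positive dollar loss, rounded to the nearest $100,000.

$64,300,000

σ_{5d} = 1.43% × √5 = 3.198%; μ_{5d} = 5 × 0.116% = 0.580%.
VaR = −(0.580%) + 1.522 × 3.198% = 4.287%.
On $1,500,000,000: 0.04287 × $1,500,000,000 = $64,305,000.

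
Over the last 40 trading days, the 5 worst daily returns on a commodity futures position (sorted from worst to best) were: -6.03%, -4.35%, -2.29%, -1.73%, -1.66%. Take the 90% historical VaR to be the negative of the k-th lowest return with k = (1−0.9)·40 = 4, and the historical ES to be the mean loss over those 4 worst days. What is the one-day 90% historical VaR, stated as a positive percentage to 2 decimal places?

1.73%

k = 4; the 4th lowest return is -1.73%, so VaR = 1.73%.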